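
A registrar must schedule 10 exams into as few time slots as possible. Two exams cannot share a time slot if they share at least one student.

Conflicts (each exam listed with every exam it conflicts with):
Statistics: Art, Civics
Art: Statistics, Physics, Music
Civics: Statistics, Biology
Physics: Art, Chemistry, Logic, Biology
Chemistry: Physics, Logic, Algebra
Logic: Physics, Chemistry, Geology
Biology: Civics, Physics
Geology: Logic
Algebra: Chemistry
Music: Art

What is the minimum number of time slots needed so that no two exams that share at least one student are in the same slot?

Physics, Chemistry, Logic are mutually in conflict, so at least 3 time slots are needed.
3 time slots suffice: time slot 1 → {Statistics, Physics, Geology, Algebra, Music}; time slot 2 → {Art, Chemistry, Biology}; time slot 3 → {Civics, Logic}. Each listed conflict is separated.

3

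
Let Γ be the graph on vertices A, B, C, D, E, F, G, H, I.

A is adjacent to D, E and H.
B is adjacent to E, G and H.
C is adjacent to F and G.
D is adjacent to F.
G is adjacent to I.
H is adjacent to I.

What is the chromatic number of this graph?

3

The cycle E-B-G-C-F-D-A-E has odd length 7, so it cannot be 2-colored; at least 3 colors are needed.
3 colors suffice: A=red, B=green, C=blue, D=blue, E=blue, F=red, G=red, H=blue, I=green. Every edge joins two different colors.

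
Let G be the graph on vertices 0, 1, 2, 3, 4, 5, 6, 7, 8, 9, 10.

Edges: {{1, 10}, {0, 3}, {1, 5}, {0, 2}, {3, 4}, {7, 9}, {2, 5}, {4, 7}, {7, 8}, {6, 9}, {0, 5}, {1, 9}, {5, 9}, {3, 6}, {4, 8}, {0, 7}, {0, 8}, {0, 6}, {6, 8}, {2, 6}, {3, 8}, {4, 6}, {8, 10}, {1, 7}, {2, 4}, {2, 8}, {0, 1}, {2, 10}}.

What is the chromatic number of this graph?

3, 4, 6, 8 form a clique, so at least 4 colors are needed.
4 colors suffice: color red → {1, 8}; color blue → {0, 4, 9, 10}; color green → {5, 6, 7}; color yellow → {2, 3}. Every edge joins two different colors.

4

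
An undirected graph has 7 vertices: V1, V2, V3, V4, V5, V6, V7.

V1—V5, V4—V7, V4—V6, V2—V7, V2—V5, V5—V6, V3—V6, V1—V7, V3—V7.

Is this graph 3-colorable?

The chromatic number is 3. The cycle V6-V5-V1-V7-V3-V6 has odd length 5, so it cannot be 2-colored; at least 3 colors are needed.
One proper 3-coloring: V1=2, V2=2, V3=3, V4=3, V5=1, V6=2, V7=1.
That is already a proper 3-coloring.

Yes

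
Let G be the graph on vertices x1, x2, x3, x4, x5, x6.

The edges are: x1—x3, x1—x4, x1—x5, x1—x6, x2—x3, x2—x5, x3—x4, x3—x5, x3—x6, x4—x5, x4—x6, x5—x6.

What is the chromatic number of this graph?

5

x1, x3, x4, x5, x6 are pairwise adjacent (a clique of size 5), so at least 5 colors are needed.
5 colors suffice: color 1 → {x3}; color 2 → {x5}; color 3 → {x2, x6}; color 4 → {x1}; color 5 → {x4}. Each edge has distinct colors on its endpoints.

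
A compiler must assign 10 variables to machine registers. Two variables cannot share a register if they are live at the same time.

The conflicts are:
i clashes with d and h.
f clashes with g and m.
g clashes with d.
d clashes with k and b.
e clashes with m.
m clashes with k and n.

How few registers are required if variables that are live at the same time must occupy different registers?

3

The cycle d-g-f-m-k-d has odd length 5, so it cannot be 2-colored; at least 3 registers are needed.
A valid assignment using 3 registers: i=2, f=2, g=3, d=1, e=2, h=1, m=1, k=2, n=2, b=2. No two conflicting variables share a register.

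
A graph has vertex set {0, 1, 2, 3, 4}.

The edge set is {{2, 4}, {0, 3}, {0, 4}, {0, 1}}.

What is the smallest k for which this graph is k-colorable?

2

0 and 3 are adjacent, so at least 2 colors are needed.
2 colors suffice: color red → {0, 2}; color blue → {1, 3, 4}. Every edge joins two different colors.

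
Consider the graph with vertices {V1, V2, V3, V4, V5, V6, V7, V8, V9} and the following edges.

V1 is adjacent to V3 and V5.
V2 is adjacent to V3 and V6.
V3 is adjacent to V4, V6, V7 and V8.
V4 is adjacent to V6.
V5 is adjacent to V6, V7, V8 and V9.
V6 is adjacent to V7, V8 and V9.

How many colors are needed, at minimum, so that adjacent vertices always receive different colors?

V5, V6, V8 are pairwise adjacent, so at least 3 colors are needed.
3 colors suffice: V1=R, V2=G, V3=B, V4=G, V5=B, V6=R, V7=G, V8=G, V9=G. No two adjacent vertices share a color.

3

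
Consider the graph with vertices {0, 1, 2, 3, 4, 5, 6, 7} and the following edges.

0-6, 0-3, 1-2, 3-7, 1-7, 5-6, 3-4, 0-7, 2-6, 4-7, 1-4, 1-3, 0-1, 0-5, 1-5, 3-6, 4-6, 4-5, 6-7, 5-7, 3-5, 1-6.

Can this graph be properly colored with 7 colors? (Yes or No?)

Yes

The chromatic number is 6. 1, 3, 4, 5, 6, 7 are pairwise adjacent (a clique of size 6), so at least 6 colors are needed.
6 colors suffice: 0=orange, 1=blue, 2=green, 3=yellow, 4=orange, 5=purple, 6=red, 7=green.
Since 7 ≥ 6, a proper 7-coloring certainly exists.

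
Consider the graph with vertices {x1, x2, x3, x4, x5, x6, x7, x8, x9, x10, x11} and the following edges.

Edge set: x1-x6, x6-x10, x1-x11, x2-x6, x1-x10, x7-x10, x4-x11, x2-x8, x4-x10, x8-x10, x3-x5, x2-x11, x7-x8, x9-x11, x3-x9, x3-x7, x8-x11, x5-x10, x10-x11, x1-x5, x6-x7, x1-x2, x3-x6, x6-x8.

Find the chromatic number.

x6, x7, x8, x10 are mutually adjacent (a clique of size 4), so at least 4 colors are needed.
4 colors suffice: color 1 → {x2, x3, x10}; color 2 → {x5, x6, x11}; color 3 → {x1, x4, x8, x9}; color 4 → {x7}. No two adjacent vertices share a color.

4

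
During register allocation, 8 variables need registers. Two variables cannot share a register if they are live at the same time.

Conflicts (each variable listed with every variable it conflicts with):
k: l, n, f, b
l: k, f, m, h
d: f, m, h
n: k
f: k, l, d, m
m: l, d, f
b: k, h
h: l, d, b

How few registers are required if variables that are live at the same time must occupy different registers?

3

d, f, m all conflict with each other, so at least 3 registers are needed.
3 registers suffice: register 1 → {k, m, h}; register 2 → {l, d, n, b}; register 3 → {f}. No two conflicting variables share a register.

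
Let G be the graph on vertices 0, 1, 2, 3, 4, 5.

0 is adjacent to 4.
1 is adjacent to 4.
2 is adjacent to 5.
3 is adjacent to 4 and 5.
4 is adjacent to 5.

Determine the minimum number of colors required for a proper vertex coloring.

3

3, 4, 5 are mutually adjacent, so at least 3 colors are needed.
A valid assignment using 3 colors: 0=b, 1=b, 2=a, 3=c, 4=a, 5=b. Every edge joins two different colors.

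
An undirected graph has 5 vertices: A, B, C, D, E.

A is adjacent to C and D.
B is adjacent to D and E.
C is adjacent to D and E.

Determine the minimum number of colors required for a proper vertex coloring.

3

A, C, D are mutually adjacent, so at least 3 colors are needed.
3 colors suffice: color red → {B, C}; color blue → {D, E}; color green → {A}. Each edge has distinct colors on its endpoints.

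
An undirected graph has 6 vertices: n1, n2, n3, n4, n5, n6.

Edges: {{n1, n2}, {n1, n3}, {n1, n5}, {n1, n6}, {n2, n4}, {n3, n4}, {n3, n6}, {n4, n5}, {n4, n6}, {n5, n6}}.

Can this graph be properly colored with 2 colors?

No

n4, n5, n6 are pairwise adjacent, so at least 3 colors are needed.
So 2 colors are not enough.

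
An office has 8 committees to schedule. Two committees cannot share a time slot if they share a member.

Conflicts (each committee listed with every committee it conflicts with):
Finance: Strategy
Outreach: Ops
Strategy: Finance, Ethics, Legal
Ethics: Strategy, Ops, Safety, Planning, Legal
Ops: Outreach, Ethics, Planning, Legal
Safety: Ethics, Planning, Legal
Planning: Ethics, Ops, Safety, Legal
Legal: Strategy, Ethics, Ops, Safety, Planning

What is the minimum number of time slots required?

Ethics, Ops, Planning, Legal pairwise conflict, so at least 4 time slots are needed.
4 time slots suffice: Finance=1, Outreach=1, Strategy=3, Ethics=2, Ops=4, Safety=4, Planning=3, Legal=1. Each listed conflict is separated.

4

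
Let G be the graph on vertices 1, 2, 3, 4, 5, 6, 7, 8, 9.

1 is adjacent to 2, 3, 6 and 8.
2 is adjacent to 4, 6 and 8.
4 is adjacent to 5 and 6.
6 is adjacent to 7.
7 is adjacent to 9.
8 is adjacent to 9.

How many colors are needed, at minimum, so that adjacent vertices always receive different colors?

1, 2, 8 are mutually adjacent, so at least 3 colors are needed.
3 colors suffice: color a → {1, 4, 9}; color b → {2, 3, 5, 7}; color c → {6, 8}. No two adjacent vertices share a color.

3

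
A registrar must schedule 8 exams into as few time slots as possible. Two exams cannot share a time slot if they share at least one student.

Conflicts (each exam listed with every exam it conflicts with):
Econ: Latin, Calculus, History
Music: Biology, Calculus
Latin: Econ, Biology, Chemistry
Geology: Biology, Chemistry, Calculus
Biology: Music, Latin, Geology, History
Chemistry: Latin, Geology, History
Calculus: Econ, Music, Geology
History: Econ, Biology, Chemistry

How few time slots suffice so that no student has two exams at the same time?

The cycle Econ-Calculus-Music-Biology-History-Econ has odd length 5, so it cannot be 2-colored; at least 3 time slots are needed.
3 time slots suffice: time slot 1 → {Econ, Biology, Chemistry}; time slot 2 → {Music, Latin, Geology, History}; time slot 3 → {Calculus}. Each listed conflict is separated.

3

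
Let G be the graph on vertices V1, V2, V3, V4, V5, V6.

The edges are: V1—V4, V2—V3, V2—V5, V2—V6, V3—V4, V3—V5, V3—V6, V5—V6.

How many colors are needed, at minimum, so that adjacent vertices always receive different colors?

4

V2, V3, V5, V6 form a clique, so at least 4 colors are needed.
4 colors suffice: color 1 → {V1, V3}; color 2 → {V2, V4}; color 3 → {V5}; color 4 → {V6}. No two adjacent vertices share a color.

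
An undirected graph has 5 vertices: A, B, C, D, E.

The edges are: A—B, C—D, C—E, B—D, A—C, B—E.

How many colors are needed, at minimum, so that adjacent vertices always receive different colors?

2

A and C are adjacent, so at least 2 colors are needed.
2 colors suffice: A=2, B=1, C=1, D=2, E=2. No two adjacent vertices share a color.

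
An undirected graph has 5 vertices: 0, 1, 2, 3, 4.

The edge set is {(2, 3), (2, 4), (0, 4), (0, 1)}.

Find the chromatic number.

2

2 and 3 are adjacent, so at least 2 colors are needed.
2 colors suffice: 0=red, 1=blue, 2=red, 3=blue, 4=blue. Each edge has distinct colors on its endpoints.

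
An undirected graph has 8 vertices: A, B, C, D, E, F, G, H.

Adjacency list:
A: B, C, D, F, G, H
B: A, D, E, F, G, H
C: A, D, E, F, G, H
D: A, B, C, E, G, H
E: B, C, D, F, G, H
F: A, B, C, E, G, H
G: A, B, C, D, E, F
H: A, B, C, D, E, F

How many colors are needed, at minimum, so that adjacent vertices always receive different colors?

4

B, E, F, H are pairwise adjacent (a clique of size 4), so at least 4 colors are needed.
4 colors suffice: color red → {B, C}; color blue → {A, E}; color green → {G, H}; color yellow → {D, F}. No two adjacent vertices share a color.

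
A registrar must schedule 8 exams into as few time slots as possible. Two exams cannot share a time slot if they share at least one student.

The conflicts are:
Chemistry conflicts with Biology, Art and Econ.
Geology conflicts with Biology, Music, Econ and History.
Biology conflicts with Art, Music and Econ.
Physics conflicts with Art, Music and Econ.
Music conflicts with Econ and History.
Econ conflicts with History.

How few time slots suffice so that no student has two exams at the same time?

4

Geology, Music, Econ, History are mutually in conflict, so at least 4 time slots are needed.
Using 4 time slots: Chemistry=2, Geology=4, Biology=3, Physics=3, Art=1, Music=2, Econ=1, History=3. Each listed conflict is separated.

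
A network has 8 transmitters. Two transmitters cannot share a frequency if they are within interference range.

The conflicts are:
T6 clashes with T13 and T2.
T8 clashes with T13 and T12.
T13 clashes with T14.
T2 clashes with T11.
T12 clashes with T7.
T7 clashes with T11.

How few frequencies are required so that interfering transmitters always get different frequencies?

3

The cycle T12-T7-T11-T2-T6-T13-T8-T12 has odd length 7, so it cannot be 2-colored; at least 3 frequencies are needed.
A valid assignment using 3 frequencies: T6=2, T8=2, T13=1, T14=2, T2=1, T12=1, T7=2, T11=3. Each listed conflict is separated.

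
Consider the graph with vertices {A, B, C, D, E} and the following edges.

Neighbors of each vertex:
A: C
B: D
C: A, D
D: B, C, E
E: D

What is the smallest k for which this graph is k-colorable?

D and E are adjacent, so at least 2 colors are needed.
2 colors suffice: color 1 → {A, D}; color 2 → {B, C, E}. Each edge has distinct colors on its endpoints.

2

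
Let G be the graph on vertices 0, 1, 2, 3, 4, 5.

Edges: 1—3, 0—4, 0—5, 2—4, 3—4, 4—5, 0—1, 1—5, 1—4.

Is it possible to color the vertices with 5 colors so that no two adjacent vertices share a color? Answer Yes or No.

Yes

The chromatic number is 4. 0, 1, 4, 5 form a clique, so at least 4 colors are needed.
4 colors suffice: color red → {4}; color blue → {1, 2}; color green → {3, 5}; color yellow → {0}.
Since 5 ≥ 4, a proper 5-coloring certainly exists.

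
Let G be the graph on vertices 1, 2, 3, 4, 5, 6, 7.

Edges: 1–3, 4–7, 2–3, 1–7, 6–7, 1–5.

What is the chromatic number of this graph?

1 and 7 are adjacent, so at least 2 colors are needed.
One proper 2-coloring: 1=blue, 2=blue, 3=red, 4=blue, 5=red, 6=blue, 7=red. Every edge joins two different colors.

2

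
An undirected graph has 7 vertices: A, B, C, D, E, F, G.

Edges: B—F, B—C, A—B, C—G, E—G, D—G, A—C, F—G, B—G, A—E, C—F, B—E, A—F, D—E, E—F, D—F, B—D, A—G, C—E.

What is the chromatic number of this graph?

A, B, C, E, F, G form a clique, so at least 6 colors are needed.
6 colors suffice: A=5, B=4, C=6, D=5, E=2, F=1, G=3. Every edge joins two different colors.

6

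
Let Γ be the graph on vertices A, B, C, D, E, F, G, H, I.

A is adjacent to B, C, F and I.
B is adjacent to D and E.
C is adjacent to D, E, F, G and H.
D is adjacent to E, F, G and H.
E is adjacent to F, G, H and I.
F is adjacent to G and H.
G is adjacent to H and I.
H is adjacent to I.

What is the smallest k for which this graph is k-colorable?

6

C, D, E, F, G, H are mutually adjacent (a clique of size 6), so at least 6 colors are needed.
6 colors suffice: color 1 → {A, E}; color 2 → {D, I}; color 3 → {B, F}; color 4 → {G}; color 5 → {C}; color 6 → {H}. Every edge joins two different colors.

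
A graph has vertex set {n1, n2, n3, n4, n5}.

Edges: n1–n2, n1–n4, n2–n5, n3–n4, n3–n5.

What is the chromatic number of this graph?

The cycle n3-n4-n1-n2-n5-n3 has odd length 5, so it cannot be 2-colored; at least 3 colors are needed.
3 colors suffice: color 1 → {n1, n3}; color 2 → {n4, n5}; color 3 → {n2}. No two adjacent vertices share a color.

3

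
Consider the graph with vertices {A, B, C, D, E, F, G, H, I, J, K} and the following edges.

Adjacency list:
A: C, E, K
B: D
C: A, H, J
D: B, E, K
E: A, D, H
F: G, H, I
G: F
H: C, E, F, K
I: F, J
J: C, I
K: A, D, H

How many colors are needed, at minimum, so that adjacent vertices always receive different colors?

The cycle C-H-F-I-J-C has odd length 5, so it cannot be 2-colored; at least 3 colors are needed.
3 colors suffice: color 1 → {A, D, G, H, J}; color 2 → {B, C, E, F, K}; color 3 → {I}. No two adjacent vertices share a color.

3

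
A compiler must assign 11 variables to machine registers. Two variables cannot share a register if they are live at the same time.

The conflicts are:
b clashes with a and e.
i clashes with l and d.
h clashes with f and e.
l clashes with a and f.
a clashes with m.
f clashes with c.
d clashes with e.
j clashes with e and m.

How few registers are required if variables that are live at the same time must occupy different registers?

The cycle e-j-m-a-b-e has odd length 5, so it cannot be 2-colored; at least 3 registers are needed.
Using 3 registers: b=2, i=1, h=2, l=2, a=1, f=1, d=2, c=2, j=3, e=1, m=2. Each listed conflict is separated.

3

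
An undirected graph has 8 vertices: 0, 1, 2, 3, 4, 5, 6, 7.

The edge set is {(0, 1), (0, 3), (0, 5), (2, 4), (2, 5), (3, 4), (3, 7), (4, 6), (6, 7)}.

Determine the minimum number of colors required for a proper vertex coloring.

The cycle 3-0-5-2-4-3 has odd length 5, so it cannot be 2-colored; at least 3 colors are needed.
3 colors suffice: color a → {0, 4, 7}; color b → {1, 3, 5, 6}; color c → {2}. Every edge joins two different colors.

3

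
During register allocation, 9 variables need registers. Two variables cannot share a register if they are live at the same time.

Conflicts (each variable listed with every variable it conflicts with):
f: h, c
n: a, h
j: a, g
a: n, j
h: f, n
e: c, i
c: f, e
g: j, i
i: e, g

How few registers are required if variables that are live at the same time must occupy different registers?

3

The cycle i-e-c-f-h-n-a-j-g-i has odd length 9, so it cannot be 2-colored; at least 3 registers are needed.
3 registers suffice: f=2, n=2, j=2, a=1, h=1, e=2, c=1, g=3, i=1. Each listed conflict is separated.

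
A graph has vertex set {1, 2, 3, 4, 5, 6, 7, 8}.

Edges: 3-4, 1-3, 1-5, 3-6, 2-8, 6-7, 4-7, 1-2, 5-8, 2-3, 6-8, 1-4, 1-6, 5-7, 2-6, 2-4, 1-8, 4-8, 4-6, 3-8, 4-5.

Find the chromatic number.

6

1, 2, 3, 4, 6, 8 are pairwise adjacent (a clique of size 6), so at least 6 colors are needed.
6 colors suffice: color red → {4}; color blue → {1, 7}; color green → {8}; color yellow → {5, 6}; color purple → {3}; color orange → {2}. Every edge joins two different colors.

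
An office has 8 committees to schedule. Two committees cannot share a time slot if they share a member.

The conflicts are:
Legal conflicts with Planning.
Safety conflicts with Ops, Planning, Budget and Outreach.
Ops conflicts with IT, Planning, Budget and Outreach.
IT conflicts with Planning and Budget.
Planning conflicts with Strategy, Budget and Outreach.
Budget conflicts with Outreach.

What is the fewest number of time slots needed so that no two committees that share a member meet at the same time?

Safety, Ops, Planning, Budget, Outreach pairwise conflict, so at least 5 time slots are needed.
A valid assignment using 5 time slots: Legal=2, Safety=4, Ops=3, IT=4, Planning=1, Strategy=2, Budget=2, Outreach=5. Every pair that conflicts lands in different time slots.

5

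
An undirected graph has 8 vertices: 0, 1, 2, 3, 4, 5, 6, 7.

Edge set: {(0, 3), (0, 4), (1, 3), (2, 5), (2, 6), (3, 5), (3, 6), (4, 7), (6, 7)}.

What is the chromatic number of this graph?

3

The cycle 7-6-3-0-4-7 has odd length 5, so it cannot be 2-colored; at least 3 colors are needed.
One proper 3-coloring: 0=blue, 1=blue, 2=red, 3=red, 4=green, 5=blue, 6=blue, 7=red. Each edge has distinct colors on its endpoints.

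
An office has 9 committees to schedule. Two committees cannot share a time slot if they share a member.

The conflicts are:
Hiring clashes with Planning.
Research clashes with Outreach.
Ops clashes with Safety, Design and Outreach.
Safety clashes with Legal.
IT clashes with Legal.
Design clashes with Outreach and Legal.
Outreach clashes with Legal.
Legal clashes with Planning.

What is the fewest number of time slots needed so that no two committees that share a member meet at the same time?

Ops, Design, Outreach are mutually in conflict, so at least 3 time slots are needed.
Using 3 time slots: Hiring=1, Research=1, Ops=1, Safety=2, IT=2, Design=3, Outreach=2, Legal=1, Planning=2. Every pair that conflicts lands in different time slots.

3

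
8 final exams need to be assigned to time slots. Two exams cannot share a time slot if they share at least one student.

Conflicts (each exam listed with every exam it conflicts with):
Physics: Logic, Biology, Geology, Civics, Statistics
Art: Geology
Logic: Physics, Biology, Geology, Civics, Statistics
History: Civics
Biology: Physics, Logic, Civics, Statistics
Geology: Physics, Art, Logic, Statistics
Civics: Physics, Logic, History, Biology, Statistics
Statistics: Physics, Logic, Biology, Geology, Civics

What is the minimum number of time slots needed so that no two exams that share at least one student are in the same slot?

Physics, Logic, Biology, Civics, Statistics pairwise conflict, so at least 5 time slots are needed.
A valid assignment using 5 time slots: Physics=2, Art=1, Logic=1, History=1, Biology=5, Geology=3, Civics=3, Statistics=4. Every pair that conflicts lands in different time slots.

5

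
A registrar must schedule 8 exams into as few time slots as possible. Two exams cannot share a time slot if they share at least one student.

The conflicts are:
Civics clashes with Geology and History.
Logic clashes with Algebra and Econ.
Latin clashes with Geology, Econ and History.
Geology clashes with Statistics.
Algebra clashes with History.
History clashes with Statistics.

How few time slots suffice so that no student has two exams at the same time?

3

The cycle Econ-Logic-Algebra-History-Latin-Econ has odd length 5, so it cannot be 2-colored; at least 3 time slots are needed.
3 time slots suffice: Civics=2, Logic=1, Latin=2, Geology=1, Algebra=2, Econ=3, History=1, Statistics=2. No two conflicting exams share a time slot.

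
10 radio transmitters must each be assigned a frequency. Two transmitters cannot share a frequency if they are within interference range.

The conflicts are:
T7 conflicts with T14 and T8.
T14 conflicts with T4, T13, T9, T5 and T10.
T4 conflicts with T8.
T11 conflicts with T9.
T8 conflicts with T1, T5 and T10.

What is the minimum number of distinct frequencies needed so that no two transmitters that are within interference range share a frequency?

2

T4 and T8 conflict, so at least 2 frequencies are needed.
Using 2 frequencies: T7=2, T14=1, T4=2, T11=1, T8=1, T1=2, T13=2, T9=2, T5=2, T10=2. Each listed conflict is separated.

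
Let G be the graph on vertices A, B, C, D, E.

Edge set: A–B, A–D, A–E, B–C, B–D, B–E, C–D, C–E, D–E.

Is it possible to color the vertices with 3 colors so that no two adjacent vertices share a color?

B, C, D, E are mutually adjacent (a clique of size 4), so at least 4 colors are needed.
So 3 colors are not enough.

No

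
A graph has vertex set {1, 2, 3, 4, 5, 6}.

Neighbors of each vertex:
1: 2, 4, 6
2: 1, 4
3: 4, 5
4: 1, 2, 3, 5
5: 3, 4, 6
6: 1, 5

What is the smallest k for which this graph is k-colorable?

3

3, 4, 5 are mutually adjacent, so at least 3 colors are needed.
A valid assignment using 3 colors: 1=b, 2=c, 3=c, 4=a, 5=b, 6=a. Each edge has distinct colors on its endpoints.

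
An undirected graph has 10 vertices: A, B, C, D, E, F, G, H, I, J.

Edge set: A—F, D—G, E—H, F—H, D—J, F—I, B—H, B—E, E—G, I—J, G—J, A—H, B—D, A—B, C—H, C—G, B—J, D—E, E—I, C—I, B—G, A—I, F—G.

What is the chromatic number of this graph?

B, D, G, J are pairwise adjacent (a clique of size 4), so at least 4 colors are needed.
4 colors suffice: color 1 → {G, H, I}; color 2 → {B, C, F}; color 3 → {A, E, J}; color 4 → {D}. No two adjacent vertices share a color.

4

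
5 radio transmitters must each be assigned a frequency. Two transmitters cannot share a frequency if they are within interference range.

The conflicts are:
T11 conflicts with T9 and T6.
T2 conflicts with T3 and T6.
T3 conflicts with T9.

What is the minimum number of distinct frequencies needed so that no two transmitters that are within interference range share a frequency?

3

The cycle T2-T6-T11-T9-T3-T2 has odd length 5, so it cannot be 2-colored; at least 3 frequencies are needed.
3 frequencies suffice: frequency 1 → {T11, T3}; frequency 2 → {T9, T6}; frequency 3 → {T2}. No two conflicting transmitters share a frequency.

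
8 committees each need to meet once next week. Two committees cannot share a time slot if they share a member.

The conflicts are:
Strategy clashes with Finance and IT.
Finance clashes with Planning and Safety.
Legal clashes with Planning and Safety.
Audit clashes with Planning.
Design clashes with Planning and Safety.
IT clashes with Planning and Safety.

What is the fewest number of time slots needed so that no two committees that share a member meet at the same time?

2

Design and Safety conflict, so at least 2 time slots are needed.
2 time slots suffice: Strategy=1, Finance=2, Legal=2, Audit=2, Design=2, IT=2, Planning=1, Safety=1. Every pair that conflicts lands in different time slots.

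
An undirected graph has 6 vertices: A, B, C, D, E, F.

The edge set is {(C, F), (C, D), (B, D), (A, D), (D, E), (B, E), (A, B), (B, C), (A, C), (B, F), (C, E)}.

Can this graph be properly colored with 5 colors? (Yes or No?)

The chromatic number is 4. A, B, C, D are pairwise adjacent (a clique of size 4), so at least 4 colors are needed.
A valid assignment using 4 colors: A=4, B=1, C=2, D=3, E=4, F=3.
Since 5 ≥ 4, a proper 5-coloring certainly exists.

Yes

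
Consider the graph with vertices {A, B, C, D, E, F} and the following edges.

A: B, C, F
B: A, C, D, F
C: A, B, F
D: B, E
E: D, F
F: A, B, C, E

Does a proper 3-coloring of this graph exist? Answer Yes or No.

A, B, C, F are mutually adjacent (a clique of size 4), so at least 4 colors are needed.
So 3 colors are not enough.

No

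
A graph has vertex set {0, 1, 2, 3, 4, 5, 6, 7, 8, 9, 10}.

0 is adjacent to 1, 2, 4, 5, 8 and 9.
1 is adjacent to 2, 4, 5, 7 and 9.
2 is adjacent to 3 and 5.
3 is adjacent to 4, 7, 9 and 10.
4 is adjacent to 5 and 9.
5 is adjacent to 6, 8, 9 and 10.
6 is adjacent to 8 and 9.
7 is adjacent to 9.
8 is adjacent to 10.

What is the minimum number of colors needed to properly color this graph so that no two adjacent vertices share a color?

0, 1, 4, 5, 9 are mutually adjacent (a clique of size 5), so at least 5 colors are needed.
One proper 5-coloring: 0=yellow, 1=green, 2=blue, 3=red, 4=purple, 5=red, 6=green, 7=yellow, 8=blue, 9=blue, 10=green. Every edge joins two different colors.

5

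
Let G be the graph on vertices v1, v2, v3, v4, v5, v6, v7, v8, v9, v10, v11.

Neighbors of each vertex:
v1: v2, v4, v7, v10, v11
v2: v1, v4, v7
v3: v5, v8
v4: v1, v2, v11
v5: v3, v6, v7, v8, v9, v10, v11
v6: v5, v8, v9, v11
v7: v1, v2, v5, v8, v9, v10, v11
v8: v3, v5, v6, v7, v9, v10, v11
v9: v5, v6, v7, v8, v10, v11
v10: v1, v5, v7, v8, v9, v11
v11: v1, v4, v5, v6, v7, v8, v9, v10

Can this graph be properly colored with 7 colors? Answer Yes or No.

The chromatic number is 6. v5, v7, v8, v9, v10, v11 are mutually adjacent (a clique of size 6), so at least 6 colors are needed.
6 colors suffice: color 1 → {v2, v3, v11}; color 2 → {v4, v6, v7}; color 3 → {v1, v8}; color 4 → {v5}; color 5 → {v9}; color 6 → {v10}.
Since 7 ≥ 6, a proper 7-coloring certainly exists.

Yes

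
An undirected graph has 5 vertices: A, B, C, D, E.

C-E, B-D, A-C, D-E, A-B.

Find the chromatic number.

3

The cycle D-B-A-C-E-D has odd length 5, so it cannot be 2-colored; at least 3 colors are needed.
3 colors suffice: color 1 → {A, E}; color 2 → {B, C}; color 3 → {D}. Every edge joins two different colors.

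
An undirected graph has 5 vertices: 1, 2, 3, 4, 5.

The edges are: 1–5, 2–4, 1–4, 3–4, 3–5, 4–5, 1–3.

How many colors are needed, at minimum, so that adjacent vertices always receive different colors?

1, 3, 4, 5 are pairwise adjacent (a clique of size 4), so at least 4 colors are needed.
4 colors suffice: color a → {4}; color b → {2, 5}; color c → {1}; color d → {3}. No two adjacent vertices share a color.

4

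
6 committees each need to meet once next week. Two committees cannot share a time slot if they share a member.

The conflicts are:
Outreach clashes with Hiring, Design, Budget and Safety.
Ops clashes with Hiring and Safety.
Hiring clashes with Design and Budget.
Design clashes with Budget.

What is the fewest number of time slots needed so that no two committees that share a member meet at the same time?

Outreach, Hiring, Design, Budget pairwise conflict, so at least 4 time slots are needed.
4 time slots suffice: time slot 1 → {Outreach, Ops}; time slot 2 → {Hiring, Safety}; time slot 3 → {Budget}; time slot 4 → {Design}. Each listed conflict is separated.

4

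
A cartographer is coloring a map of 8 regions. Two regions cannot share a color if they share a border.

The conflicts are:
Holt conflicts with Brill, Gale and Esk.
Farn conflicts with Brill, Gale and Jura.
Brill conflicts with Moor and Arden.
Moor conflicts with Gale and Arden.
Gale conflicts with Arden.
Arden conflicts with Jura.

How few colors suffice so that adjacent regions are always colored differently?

3

Moor, Gale, Arden all conflict with each other, so at least 3 colors are needed.
3 colors suffice: color 1 → {Brill, Gale, Esk, Jura}; color 2 → {Holt, Farn, Arden}; color 3 → {Moor}. Each listed conflict is separated.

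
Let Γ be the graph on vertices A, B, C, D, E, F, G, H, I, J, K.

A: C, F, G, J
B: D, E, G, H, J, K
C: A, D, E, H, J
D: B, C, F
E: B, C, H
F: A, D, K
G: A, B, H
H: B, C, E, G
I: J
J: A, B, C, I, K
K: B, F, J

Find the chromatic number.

3

A, C, J are mutually adjacent, so at least 3 colors are needed.
A valid assignment using 3 colors: A=green, B=red, C=red, D=blue, E=blue, F=red, G=blue, H=green, I=red, J=blue, K=green. Each edge has distinct colors on its endpoints.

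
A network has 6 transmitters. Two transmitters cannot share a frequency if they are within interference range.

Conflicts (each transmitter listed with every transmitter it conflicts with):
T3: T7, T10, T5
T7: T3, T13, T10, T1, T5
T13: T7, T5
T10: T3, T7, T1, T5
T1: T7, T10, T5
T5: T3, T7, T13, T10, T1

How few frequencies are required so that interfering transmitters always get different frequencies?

T7, T10, T1, T5 are mutually in conflict, so at least 4 frequencies are needed.
4 frequencies suffice: frequency 1 → {T7}; frequency 2 → {T5}; frequency 3 → {T13, T10}; frequency 4 → {T3, T1}. Each listed conflict is separated.

4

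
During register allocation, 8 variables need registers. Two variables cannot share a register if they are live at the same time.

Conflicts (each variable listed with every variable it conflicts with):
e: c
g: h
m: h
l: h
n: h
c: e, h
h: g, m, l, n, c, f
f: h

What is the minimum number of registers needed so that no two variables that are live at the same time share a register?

2

h and f conflict, so at least 2 registers are needed.
2 registers suffice: register 1 → {e, h}; register 2 → {g, m, l, n, c, f}. Each listed conflict is separated.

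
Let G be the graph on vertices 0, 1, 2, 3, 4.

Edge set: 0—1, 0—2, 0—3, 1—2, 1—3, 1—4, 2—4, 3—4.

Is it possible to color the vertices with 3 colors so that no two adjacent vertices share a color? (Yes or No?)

The chromatic number is 3. 0, 1, 3 are pairwise adjacent, so at least 3 colors are needed.
3 colors suffice: color red → {1}; color blue → {0, 4}; color green → {2, 3}.
That is already a proper 3-coloring.

Yes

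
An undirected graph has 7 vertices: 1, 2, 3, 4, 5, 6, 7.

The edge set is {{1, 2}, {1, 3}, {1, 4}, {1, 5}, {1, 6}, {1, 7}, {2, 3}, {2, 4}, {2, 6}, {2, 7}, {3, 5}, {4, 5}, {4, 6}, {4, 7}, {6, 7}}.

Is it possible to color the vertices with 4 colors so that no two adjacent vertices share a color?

1, 2, 4, 6, 7 are mutually adjacent (a clique of size 5), so at least 5 colors are needed.
So 4 colors are not enough.

No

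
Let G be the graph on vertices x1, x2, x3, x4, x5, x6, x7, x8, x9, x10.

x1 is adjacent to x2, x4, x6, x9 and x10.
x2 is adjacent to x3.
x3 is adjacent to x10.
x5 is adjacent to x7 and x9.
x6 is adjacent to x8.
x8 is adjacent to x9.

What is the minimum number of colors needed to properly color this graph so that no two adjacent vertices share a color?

x2 and x3 are adjacent, so at least 2 colors are needed.
A valid assignment using 2 colors: x1=1, x2=2, x3=1, x4=2, x5=1, x6=2, x7=2, x8=1, x9=2, x10=2. No two adjacent vertices share a color.

2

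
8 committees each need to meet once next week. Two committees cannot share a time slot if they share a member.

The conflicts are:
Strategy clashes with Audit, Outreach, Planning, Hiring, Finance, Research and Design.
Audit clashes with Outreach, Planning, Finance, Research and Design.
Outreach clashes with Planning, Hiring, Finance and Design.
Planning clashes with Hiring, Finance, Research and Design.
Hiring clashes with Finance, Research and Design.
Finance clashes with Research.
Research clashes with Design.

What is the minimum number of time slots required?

Strategy, Outreach, Planning, Hiring, Design pairwise conflict, so at least 5 time slots are needed.
Using 5 time slots: Strategy=2, Audit=4, Outreach=5, Planning=1, Hiring=4, Finance=3, Research=5, Design=3. No two conflicting committees share a time slot.

5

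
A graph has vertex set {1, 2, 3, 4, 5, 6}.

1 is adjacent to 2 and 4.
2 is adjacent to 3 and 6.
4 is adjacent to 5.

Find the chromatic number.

4 and 5 are adjacent, so at least 2 colors are needed.
A valid assignment using 2 colors: 1=blue, 2=red, 3=blue, 4=red, 5=blue, 6=blue. Each edge has distinct colors on its endpoints.

2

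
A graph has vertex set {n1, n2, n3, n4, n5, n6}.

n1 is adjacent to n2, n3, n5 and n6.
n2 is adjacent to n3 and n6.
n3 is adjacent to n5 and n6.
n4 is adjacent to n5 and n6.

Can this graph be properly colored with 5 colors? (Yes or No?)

Yes

The chromatic number is 4. n1, n2, n3, n6 are mutually adjacent (a clique of size 4), so at least 4 colors are needed.
4 colors suffice: color 1 → {n3, n4}; color 2 → {n5, n6}; color 3 → {n1}; color 4 → {n2}.
Since 5 ≥ 4, a proper 5-coloring certainly exists.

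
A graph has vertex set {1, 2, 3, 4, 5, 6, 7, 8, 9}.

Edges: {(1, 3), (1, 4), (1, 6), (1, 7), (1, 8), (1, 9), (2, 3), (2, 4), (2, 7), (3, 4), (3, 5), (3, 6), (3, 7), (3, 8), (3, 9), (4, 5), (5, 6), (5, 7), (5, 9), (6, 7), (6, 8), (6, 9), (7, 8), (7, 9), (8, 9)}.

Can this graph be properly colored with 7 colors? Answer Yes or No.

The chromatic number is 6. 1, 3, 6, 7, 8, 9 form a clique, so at least 6 colors are needed.
One proper 6-coloring: 1=yellow, 2=green, 3=red, 4=blue, 5=yellow, 6=green, 7=blue, 8=orange, 9=purple.
Since 7 ≥ 6, a proper 7-coloring certainly exists.

Yes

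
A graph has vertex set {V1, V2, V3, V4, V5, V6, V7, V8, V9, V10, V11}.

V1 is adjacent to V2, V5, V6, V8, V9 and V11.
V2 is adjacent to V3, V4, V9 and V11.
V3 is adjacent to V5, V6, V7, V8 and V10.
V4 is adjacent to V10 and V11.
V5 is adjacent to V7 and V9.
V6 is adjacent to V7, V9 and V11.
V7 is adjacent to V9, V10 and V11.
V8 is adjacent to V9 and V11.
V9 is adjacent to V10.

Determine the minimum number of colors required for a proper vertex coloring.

3

V3, V5, V7 are mutually adjacent, so at least 3 colors are needed.
3 colors suffice: color 1 → {V3, V9, V11}; color 2 → {V1, V4, V7}; color 3 → {V2, V5, V6, V8, V10}. No two adjacent vertices share a color.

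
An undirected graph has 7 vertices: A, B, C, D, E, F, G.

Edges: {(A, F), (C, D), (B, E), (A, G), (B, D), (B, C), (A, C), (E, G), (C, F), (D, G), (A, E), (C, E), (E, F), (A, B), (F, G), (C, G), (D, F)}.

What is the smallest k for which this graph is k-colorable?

A, C, E, F, G are mutually adjacent (a clique of size 5), so at least 5 colors are needed.
One proper 5-coloring: A=yellow, B=green, C=red, D=blue, E=blue, F=purple, G=green. Every edge joins two different colors.

5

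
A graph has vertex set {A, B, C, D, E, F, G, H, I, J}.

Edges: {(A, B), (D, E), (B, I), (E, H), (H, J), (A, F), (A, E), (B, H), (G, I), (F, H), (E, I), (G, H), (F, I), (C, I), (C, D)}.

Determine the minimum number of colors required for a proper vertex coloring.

C and D are adjacent, so at least 2 colors are needed.
A valid assignment using 2 colors: A=1, B=2, C=2, D=1, E=2, F=2, G=2, H=1, I=1, J=2. Each edge has distinct colors on its endpoints.

2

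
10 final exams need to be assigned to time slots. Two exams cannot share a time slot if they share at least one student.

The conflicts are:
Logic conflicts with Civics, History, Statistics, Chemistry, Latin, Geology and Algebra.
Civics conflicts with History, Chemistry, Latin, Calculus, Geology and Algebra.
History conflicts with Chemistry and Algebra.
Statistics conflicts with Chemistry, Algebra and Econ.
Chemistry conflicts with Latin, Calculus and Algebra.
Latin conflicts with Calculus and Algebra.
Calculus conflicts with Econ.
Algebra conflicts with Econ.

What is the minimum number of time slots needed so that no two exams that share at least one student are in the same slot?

5

Logic, Civics, History, Chemistry, Algebra all conflict with each other, so at least 5 time slots are needed.
5 time slots suffice: Logic=1, Civics=4, History=5, Statistics=4, Chemistry=2, Latin=5, Calculus=1, Geology=2, Algebra=3, Econ=2. Each listed conflict is separated.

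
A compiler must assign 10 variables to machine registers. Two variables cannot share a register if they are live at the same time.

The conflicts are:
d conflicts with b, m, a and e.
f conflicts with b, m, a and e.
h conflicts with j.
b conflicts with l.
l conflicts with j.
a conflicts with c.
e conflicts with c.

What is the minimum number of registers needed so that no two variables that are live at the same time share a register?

2

f and m conflict, so at least 2 registers are needed.
A valid assignment using 2 registers: d=1, f=1, h=1, b=2, l=1, m=2, a=2, e=2, c=1, j=2. Each listed conflict is separated.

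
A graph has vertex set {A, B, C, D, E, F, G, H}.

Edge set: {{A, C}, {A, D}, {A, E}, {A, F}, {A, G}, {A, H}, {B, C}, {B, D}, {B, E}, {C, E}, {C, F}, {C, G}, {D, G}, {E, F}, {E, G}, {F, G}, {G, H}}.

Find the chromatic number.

5

A, C, E, F, G form a clique, so at least 5 colors are needed.
5 colors suffice: color red → {A, B}; color blue → {G}; color green → {C, D, H}; color yellow → {E}; color purple → {F}. Each edge has distinct colors on its endpoints.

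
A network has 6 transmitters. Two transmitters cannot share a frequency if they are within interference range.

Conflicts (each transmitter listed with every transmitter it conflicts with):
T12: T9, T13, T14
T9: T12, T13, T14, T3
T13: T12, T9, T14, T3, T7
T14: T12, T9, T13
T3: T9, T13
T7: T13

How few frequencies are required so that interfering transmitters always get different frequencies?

T12, T9, T13, T14 are mutually in conflict, so at least 4 frequencies are needed.
Using 4 frequencies: T12=3, T9=2, T13=1, T14=4, T3=3, T7=2. No two conflicting transmitters share a frequency.

4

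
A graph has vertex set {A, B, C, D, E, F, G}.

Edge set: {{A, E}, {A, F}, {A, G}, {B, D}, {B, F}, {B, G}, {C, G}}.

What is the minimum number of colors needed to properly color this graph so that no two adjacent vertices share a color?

C and G are adjacent, so at least 2 colors are needed.
2 colors suffice: color 1 → {A, B, C}; color 2 → {D, E, F, G}. Every edge joins two different colors.

2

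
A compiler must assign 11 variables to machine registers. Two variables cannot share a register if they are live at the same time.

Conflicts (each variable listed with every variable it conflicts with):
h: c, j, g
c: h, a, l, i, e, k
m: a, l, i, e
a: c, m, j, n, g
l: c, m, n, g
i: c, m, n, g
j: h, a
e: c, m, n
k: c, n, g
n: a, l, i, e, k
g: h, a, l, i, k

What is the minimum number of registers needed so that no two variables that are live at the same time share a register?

c and k conflict, so at least 2 registers are needed.
2 registers suffice: h=2, c=1, m=1, a=2, l=2, i=2, j=1, e=2, k=2, n=1, g=1. Each listed conflict is separated.

2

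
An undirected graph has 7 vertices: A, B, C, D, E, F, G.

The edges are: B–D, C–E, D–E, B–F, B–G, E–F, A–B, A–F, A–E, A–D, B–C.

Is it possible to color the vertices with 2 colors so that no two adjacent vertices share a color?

A, B, D are mutually adjacent, so at least 3 colors are needed.
So 2 colors are not enough.

No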